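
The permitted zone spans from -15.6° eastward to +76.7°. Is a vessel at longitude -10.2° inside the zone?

Band width going east from -15.6° to +76.7°: ((76.7 − -15.6) mod 360) = 92.3°.
Offset of -10.2° east of the west edge: ((-10.2 − -15.6) mod 360) = 5.4°.
5.4° ≤ 92.3° ⇒ inside.

Yes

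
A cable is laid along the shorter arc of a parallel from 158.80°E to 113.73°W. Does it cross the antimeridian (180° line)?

Yes

Naïve |-113.73 − 158.80| = 272.53° > 180°, so the shorter arc goes the other way round — across 180°.
Signed shortest Δλ = ((-113.73 − 158.80 + 180) mod 360) − 180 = 87.47°.
Going east by 87.47° from +158.80° passes through 180° before reaching -113.73°.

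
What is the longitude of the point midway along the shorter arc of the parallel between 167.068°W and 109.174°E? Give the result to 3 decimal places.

Signed shortest Δλ from -167.068° to +109.174° is -83.758°.
Midpoint longitude = -167.068° + (-83.758°)/2 = -167.068° − 41.879° = -208.947°.
Normalise into (−180°, 180°]: +151.053°.
(The naïve average (-167.068 + +109.174)/2 = -28.947° is on the wrong side of the globe.)

151.053°E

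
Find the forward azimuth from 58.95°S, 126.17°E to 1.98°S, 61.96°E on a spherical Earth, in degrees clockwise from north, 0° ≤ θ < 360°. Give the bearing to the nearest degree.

Δλ = 61.96 − 126.17 = -64.21°.
θ = atan2( sin Δλ · cos φ₂ , cos φ₁ · sin φ₂ − sin φ₁ · cos φ₂ · cos Δλ )
  = atan2(-0.89986, 0.35469) = -68.487° → normalised to [0°, 360°): 291.513°.

292°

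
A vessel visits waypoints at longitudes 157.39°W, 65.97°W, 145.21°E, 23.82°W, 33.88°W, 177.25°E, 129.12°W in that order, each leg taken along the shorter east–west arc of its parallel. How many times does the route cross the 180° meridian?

Leg 1: -157.39° → -65.97°, shortest Δλ = 91.42° (east) — does not cross 180°.
Leg 2: -65.97° → +145.21°, shortest Δλ = -148.82° (west) — crosses 180°.
Leg 3: +145.21° → -23.82°, shortest Δλ = -169.03° (west) — does not cross 180°.
Leg 4: -23.82° → -33.88°, shortest Δλ = -10.06° (west) — does not cross 180°.
Leg 5: -33.88° → +177.25°, shortest Δλ = -148.87° (west) — crosses 180°.
Leg 6: +177.25° → -129.12°, shortest Δλ = 53.63° (east) — crosses 180°.
Total crossings: 3.

3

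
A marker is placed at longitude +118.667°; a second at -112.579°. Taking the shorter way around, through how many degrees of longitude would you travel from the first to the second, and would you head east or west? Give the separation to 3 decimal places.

128.754° east

Raw difference: -112.579 − 118.667 = -231.246°.
Normalise into (−180°, 180°]: -231.246° + 360° = 128.754°.
Positive ⇒ the second point lies to the east; separation 128.754°.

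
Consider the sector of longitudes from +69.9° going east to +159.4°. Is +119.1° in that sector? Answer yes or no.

Yes

Band width going east from +69.9° to +159.4°: ((159.4 − 69.9) mod 360) = 89.5°.
Offset of +119.1° east of the west edge: ((119.1 − 69.9) mod 360) = 49.2°.
49.2° ≤ 89.5° ⇒ inside.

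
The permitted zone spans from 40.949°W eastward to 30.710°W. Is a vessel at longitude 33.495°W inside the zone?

Band width going east from -40.949° to -30.710°: ((-30.710 − -40.949) mod 360) = 10.239°.
Offset of -33.495° east of the west edge: ((-33.495 − -40.949) mod 360) = 7.454°.
7.454° ≤ 10.239° ⇒ inside.

Yes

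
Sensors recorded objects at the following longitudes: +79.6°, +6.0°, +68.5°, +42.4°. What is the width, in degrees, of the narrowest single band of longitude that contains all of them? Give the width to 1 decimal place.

Sort the longitudes: +6.0°, +42.4°, +68.5°, +79.6°.
Eastward gaps between consecutive values (wrapping around): 36.4°, 26.1°, 11.1°, 286.4°.
Largest gap = 286.4° ⇒ minimal covering band is its complement: 360° − 286.4° = 73.6°.
Band runs from +6.0° eastward to +79.6°.

73.6°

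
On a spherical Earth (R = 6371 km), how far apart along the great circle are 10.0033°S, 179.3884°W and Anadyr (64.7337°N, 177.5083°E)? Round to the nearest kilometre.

8314 km

Δλ = 177.5083 − -179.3884 = 356.8967°; wrapped into (−180°, 180°]: -3.1033°.
Δφ = 64.7337 − -10.0033 = 74.7370°.
a = sin²(Δφ/2) + cos φ₁ · cos φ₂ · sin²(Δλ/2) = 0.368683.
c = 2·atan2(√a, √(1−a)) = 1.30505 rad → d = 6371·c ≈ 8314.45 km.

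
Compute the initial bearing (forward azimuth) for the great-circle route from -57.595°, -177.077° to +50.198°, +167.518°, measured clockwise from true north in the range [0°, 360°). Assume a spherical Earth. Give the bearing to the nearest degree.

350°

Δλ = 167.518 − -177.077 = 344.595°; wrapped into (−180°, 180°]: -15.405°.
θ = atan2( sin Δλ · cos φ₂ , cos φ₁ · sin φ₂ − sin φ₁ · cos φ₂ · cos Δλ )
  = atan2(-0.17005, 0.93275) = -10.332° → normalised to [0°, 360°): 349.668°.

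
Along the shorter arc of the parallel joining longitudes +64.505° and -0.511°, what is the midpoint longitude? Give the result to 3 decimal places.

Signed shortest Δλ from +64.505° to -0.511° is -65.016°.
Midpoint longitude = +64.505° + (-65.016°)/2 = +64.505° − 32.508° = +31.997°.

+31.997°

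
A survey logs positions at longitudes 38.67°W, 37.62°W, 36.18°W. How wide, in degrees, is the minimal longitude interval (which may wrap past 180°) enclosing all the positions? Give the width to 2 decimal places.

2.49°

Sort the longitudes: -38.67°, -37.62°, -36.18°.
Eastward gaps between consecutive values (wrapping around): 1.05°, 1.44°, 357.51°.
Largest gap = 357.51° ⇒ minimal covering band is its complement: 360° − 357.51° = 2.49°.
Band runs from -38.67° eastward to -36.18°.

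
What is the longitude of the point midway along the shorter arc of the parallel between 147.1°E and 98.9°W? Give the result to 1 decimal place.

155.9°W

Signed shortest Δλ from +147.1° to -98.9° is +114.0°.
Midpoint longitude = +147.1° + (+114.0°)/2 = +147.1° + 57.0° = +204.1°.
Normalise into (−180°, 180°]: -155.9°.
(The naïve average (+147.1 + -98.9)/2 = 24.1° is on the wrong side of the globe.)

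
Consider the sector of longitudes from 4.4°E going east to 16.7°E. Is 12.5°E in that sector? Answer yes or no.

Band width going east from +4.4° to +16.7°: ((16.7 − 4.4) mod 360) = 12.3°.
Offset of +12.5° east of the west edge: ((12.5 − 4.4) mod 360) = 8.1°.
8.1° ≤ 12.3° ⇒ inside.

Yes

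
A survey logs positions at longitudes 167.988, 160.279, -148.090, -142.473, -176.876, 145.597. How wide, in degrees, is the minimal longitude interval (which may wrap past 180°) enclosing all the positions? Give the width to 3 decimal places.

Sort the longitudes: -176.876°, -148.090°, -142.473°, +145.597°, +160.279°, +167.988°.
Eastward gaps between consecutive values (wrapping around): 28.786°, 5.617°, 288.070°, 14.682°, 7.709°, 15.136°.
Largest gap = 288.070° ⇒ minimal covering band is its complement: 360° − 288.070° = 71.930°.
Band runs from +145.597° eastward to -142.473°, crossing the antimeridian.

71.930°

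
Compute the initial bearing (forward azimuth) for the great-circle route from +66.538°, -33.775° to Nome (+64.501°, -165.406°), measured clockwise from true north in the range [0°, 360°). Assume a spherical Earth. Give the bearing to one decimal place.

332.6°

Δλ = -165.406 − -33.775 = -131.631°.
θ = atan2( sin Δλ · cos φ₂ , cos φ₁ · sin φ₂ − sin φ₁ · cos φ₂ · cos Δλ )
  = atan2(-0.32177, 0.62171) = -27.364° → normalised to [0°, 360°): 332.636°.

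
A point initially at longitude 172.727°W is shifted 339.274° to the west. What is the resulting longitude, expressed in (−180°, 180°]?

Start at -172.727°; shift −339.274° → -512.001°.
-512.001° lies outside (−180°, 180°]; add 360° → -152.001°.

152.001°W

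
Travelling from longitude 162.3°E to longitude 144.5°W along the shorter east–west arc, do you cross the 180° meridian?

Yes

Naïve |-144.5 − 162.3| = 306.8° > 180°, so the shorter arc goes the other way round — across 180°.
Signed shortest Δλ = ((-144.5 − 162.3 + 180) mod 360) − 180 = 53.2°.
Going east by 53.2° from +162.3° passes through 180° before reaching -144.5°.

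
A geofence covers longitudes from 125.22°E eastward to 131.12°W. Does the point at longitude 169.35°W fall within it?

Yes

Band width going east from +125.22° to -131.12°: ((-131.12 − 125.22) mod 360) = 103.66°.
Offset of -169.35° east of the west edge: ((-169.35 − 125.22) mod 360) = 65.43°.
65.43° ≤ 103.66° ⇒ inside.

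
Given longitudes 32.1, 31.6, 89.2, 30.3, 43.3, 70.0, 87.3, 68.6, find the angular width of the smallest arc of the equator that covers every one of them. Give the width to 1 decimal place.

58.9°

Sort the longitudes: +30.3°, +31.6°, +32.1°, +43.3°, +68.6°, +70.0°, +87.3°, +89.2°.
Eastward gaps between consecutive values (wrapping around): 1.3°, 0.5°, 11.2°, 25.3°, 1.4°, 17.3°, 1.9°, 301.1°.
Largest gap = 301.1° ⇒ minimal covering band is its complement: 360° − 301.1° = 58.9°.
Band runs from +30.3° eastward to +89.2°.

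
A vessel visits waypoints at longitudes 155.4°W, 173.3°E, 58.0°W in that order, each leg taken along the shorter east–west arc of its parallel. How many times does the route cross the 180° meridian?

2

Leg 1: -155.4° → +173.3°, shortest Δλ = -31.3° (west) — crosses 180°.
Leg 2: +173.3° → -58.0°, shortest Δλ = 128.7° (east) — crosses 180°.
Total crossings: 2.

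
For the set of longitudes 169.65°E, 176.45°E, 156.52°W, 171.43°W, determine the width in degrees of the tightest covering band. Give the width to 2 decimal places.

33.83°

Sort the longitudes: -171.43°, -156.52°, +169.65°, +176.45°.
Eastward gaps between consecutive values (wrapping around): 14.91°, 326.17°, 6.80°, 12.12°.
Largest gap = 326.17° ⇒ minimal covering band is its complement: 360° − 326.17° = 33.83°.
Band runs from +169.65° eastward to -156.52°, crossing the antimeridian.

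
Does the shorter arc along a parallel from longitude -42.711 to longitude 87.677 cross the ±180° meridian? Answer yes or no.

No

Signed shortest Δλ = ((87.677 − -42.711 + 180) mod 360) − 180 = 130.388°.
Going east by 130.388° from -42.711° reaches +87.677° without touching 180°.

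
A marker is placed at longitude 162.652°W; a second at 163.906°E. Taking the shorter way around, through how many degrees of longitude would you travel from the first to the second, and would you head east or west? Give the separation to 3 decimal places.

33.442° west

Raw difference: 163.906 − -162.652 = 326.558°.
Normalise into (−180°, 180°]: 326.558° − 360° = -33.442°.
Negative ⇒ the second point lies to the west; separation 33.442°.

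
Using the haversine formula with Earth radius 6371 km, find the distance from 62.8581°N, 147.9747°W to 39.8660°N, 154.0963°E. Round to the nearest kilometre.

4543 km

Δλ = 154.0963 − -147.9747 = 302.0710°; wrapped into (−180°, 180°]: -57.9290°.
Δφ = 39.8660 − 62.8581 = -22.9921°.
a = sin²(Δφ/2) + cos φ₁ · cos φ₂ · sin²(Δλ/2) = 0.121836.
c = 2·atan2(√a, √(1−a)) = 0.71312 rad → d = 6371·c ≈ 4543.26 km.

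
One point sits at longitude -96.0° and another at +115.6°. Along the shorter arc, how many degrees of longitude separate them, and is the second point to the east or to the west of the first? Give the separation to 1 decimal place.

148.4° west

Raw difference: 115.6 − -96.0 = 211.6°.
Normalise into (−180°, 180°]: 211.6° − 360° = -148.4°.
Negative ⇒ the second point lies to the west; separation 148.4°.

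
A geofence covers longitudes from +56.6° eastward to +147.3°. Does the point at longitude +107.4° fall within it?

Band width going east from +56.6° to +147.3°: ((147.3 − 56.6) mod 360) = 90.7°.
Offset of +107.4° east of the west edge: ((107.4 − 56.6) mod 360) = 50.8°.
50.8° ≤ 90.7° ⇒ inside.

Yes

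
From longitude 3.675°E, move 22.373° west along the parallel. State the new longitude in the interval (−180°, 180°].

18.698°W

Start at +3.675°; shift −22.373° → -18.698°.
-18.698° already lies in (−180°, 180°].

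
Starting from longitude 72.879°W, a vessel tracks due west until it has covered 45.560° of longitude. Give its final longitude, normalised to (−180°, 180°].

118.439°W

Start at -72.879°; shift −45.560° → -118.439°.
-118.439° already lies in (−180°, 180°].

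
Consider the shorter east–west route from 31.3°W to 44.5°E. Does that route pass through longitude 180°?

Signed shortest Δλ = ((44.5 − -31.3 + 180) mod 360) − 180 = 75.8°.
Going east by 75.8° from -31.3° reaches +44.5° without touching 180°.

No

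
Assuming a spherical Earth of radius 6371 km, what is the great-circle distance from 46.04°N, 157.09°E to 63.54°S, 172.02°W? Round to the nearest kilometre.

Δλ = -172.02 − 157.09 = -329.11°; wrapped into (−180°, 180°]: 30.89°.
Δφ = -63.54 − 46.04 = -109.58°.
a = sin²(Δφ/2) + cos φ₁ · cos φ₂ · sin²(Δλ/2) = 0.689498.
c = 2·atan2(√a, √(1−a)) = 1.95951 rad → d = 6371·c ≈ 12484.02 km.

12484 km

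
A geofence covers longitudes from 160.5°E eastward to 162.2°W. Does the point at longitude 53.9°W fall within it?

Band width going east from +160.5° to -162.2°: ((-162.2 − 160.5) mod 360) = 37.3°.
Offset of -53.9° east of the west edge: ((-53.9 − 160.5) mod 360) = 145.6°.
145.6° > 37.3° ⇒ outside.

No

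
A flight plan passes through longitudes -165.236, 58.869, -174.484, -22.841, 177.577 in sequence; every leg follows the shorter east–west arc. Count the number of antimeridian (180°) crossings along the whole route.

3

Leg 1: -165.236° → +58.869°, shortest Δλ = -135.895° (west) — crosses 180°.
Leg 2: +58.869° → -174.484°, shortest Δλ = 126.647° (east) — crosses 180°.
Leg 3: -174.484° → -22.841°, shortest Δλ = 151.643° (east) — does not cross 180°.
Leg 4: -22.841° → +177.577°, shortest Δλ = -159.582° (west) — crosses 180°.
Total crossings: 3.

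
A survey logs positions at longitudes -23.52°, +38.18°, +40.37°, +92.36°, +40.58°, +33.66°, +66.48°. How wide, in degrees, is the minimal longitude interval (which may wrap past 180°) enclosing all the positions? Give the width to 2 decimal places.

115.88°

Sort the longitudes: -23.52°, +33.66°, +38.18°, +40.37°, +40.58°, +66.48°, +92.36°.
Eastward gaps between consecutive values (wrapping around): 57.18°, 4.52°, 2.19°, 0.21°, 25.90°, 25.88°, 244.12°.
Largest gap = 244.12° ⇒ minimal covering band is its complement: 360° − 244.12° = 115.88°.
Band runs from -23.52° eastward to +92.36°.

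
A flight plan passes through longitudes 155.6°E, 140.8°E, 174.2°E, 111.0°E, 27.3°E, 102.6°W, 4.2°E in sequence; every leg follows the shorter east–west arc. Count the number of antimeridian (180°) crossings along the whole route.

Leg 1: +155.6° → +140.8°, shortest Δλ = -14.8° (west) — does not cross 180°.
Leg 2: +140.8° → +174.2°, shortest Δλ = 33.4° (east) — does not cross 180°.
Leg 3: +174.2° → +111.0°, shortest Δλ = -63.2° (west) — does not cross 180°.
Leg 4: +111.0° → +27.3°, shortest Δλ = -83.7° (west) — does not cross 180°.
Leg 5: +27.3° → -102.6°, shortest Δλ = -129.9° (west) — does not cross 180°.
Leg 6: -102.6° → +4.2°, shortest Δλ = 106.8° (east) — does not cross 180°.
Total crossings: 0.

0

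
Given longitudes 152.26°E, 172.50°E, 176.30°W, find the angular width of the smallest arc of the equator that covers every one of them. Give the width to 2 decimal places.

Sort the longitudes: -176.30°, +152.26°, +172.50°.
Eastward gaps between consecutive values (wrapping around): 328.56°, 20.24°, 11.20°.
Largest gap = 328.56° ⇒ minimal covering band is its complement: 360° − 328.56° = 31.44°.
Band runs from +152.26° eastward to -176.30°, crossing the antimeridian.

31.44°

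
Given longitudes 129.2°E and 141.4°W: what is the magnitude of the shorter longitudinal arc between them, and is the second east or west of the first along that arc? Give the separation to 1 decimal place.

89.4° east

Raw difference: -141.4 − 129.2 = -270.6°.
Normalise into (−180°, 180°]: -270.6° + 360° = 89.4°.
Positive ⇒ the second point lies to the east; separation 89.4°.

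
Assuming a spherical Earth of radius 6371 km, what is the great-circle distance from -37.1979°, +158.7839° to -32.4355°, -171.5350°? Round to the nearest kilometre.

Δλ = -171.5350 − 158.7839 = -330.3189°; wrapped into (−180°, 180°]: 29.6811°.
Δφ = -32.4355 − -37.1979 = 4.7624°.
a = sin²(Δφ/2) + cos φ₁ · cos φ₂ · sin²(Δλ/2) = 0.045830.
c = 2·atan2(√a, √(1−a)) = 0.43150 rad → d = 6371·c ≈ 2749.08 km.

2749 km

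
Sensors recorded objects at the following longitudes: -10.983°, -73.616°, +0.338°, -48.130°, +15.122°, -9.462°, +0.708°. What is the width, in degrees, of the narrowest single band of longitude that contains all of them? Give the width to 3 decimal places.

Sort the longitudes: -73.616°, -48.130°, -10.983°, -9.462°, +0.338°, +0.708°, +15.122°.
Eastward gaps between consecutive values (wrapping around): 25.486°, 37.147°, 1.521°, 9.800°, 0.370°, 14.414°, 271.262°.
Largest gap = 271.262° ⇒ minimal covering band is its complement: 360° − 271.262° = 88.738°.
Band runs from -73.616° eastward to +15.122°.

88.738°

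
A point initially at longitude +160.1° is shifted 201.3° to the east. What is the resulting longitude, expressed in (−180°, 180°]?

Start at +160.1°; shift +201.3° → +361.4°.
+361.4° lies outside (−180°, 180°]; subtract 360° → +1.4°.

+1.4°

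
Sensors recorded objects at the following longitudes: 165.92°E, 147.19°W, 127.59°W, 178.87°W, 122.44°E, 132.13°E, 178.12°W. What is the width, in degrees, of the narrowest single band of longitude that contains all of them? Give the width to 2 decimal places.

Sort the longitudes: -178.87°, -178.12°, -147.19°, -127.59°, +122.44°, +132.13°, +165.92°.
Eastward gaps between consecutive values (wrapping around): 0.75°, 30.93°, 19.60°, 250.03°, 9.69°, 33.79°, 15.21°.
Largest gap = 250.03° ⇒ minimal covering band is its complement: 360° − 250.03° = 109.97°.
Band runs from +122.44° eastward to -127.59°, crossing the antimeridian.

109.97°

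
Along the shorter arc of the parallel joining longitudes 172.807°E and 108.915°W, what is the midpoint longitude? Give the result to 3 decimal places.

Signed shortest Δλ from +172.807° to -108.915° is +78.278°.
Midpoint longitude = +172.807° + (+78.278°)/2 = +172.807° + 39.139° = +211.946°.
Normalise into (−180°, 180°]: -148.054°.
(The naïve average (+172.807 + -108.915)/2 = 31.946° is on the wrong side of the globe.)

148.054°W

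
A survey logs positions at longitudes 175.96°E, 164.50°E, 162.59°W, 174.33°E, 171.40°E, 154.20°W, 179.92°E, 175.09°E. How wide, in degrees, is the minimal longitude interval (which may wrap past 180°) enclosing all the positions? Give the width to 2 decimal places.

Sort the longitudes: -162.59°, -154.20°, +164.50°, +171.40°, +174.33°, +175.09°, +175.96°, +179.92°.
Eastward gaps between consecutive values (wrapping around): 8.39°, 318.70°, 6.90°, 2.93°, 0.76°, 0.87°, 3.96°, 17.49°.
Largest gap = 318.70° ⇒ minimal covering band is its complement: 360° − 318.70° = 41.30°.
Band runs from +164.50° eastward to -154.20°, crossing the antimeridian.

41.30°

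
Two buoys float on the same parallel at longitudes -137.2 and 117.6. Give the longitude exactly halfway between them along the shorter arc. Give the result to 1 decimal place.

Signed shortest Δλ from -137.2° to +117.6° is -105.2°.
Midpoint longitude = -137.2° + (-105.2°)/2 = -137.2° − 52.6° = -189.8°.
Normalise into (−180°, 180°]: +170.2°.
(The naïve average (-137.2 + +117.6)/2 = -9.8° is on the wrong side of the globe.)

+170.2°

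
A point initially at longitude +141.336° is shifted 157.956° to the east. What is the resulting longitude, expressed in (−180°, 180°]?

-60.708°

Start at +141.336°; shift +157.956° → +299.292°.
+299.292° lies outside (−180°, 180°]; subtract 360° → -60.708°.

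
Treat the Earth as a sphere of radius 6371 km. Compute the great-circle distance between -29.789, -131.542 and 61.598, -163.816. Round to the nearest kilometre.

10569 km

Δλ = -163.816 − -131.542 = -32.274°.
Δφ = 61.598 − -29.789 = 91.387°.
a = sin²(Δφ/2) + cos φ₁ · cos φ₂ · sin²(Δλ/2) = 0.543991.
c = 2·atan2(√a, √(1−a)) = 1.65889 rad → d = 6371·c ≈ 10568.80 km.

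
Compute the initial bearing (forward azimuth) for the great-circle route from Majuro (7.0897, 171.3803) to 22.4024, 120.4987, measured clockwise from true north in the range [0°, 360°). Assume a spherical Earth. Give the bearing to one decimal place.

Δλ = 120.4987 − 171.3803 = -50.8816°.
θ = atan2( sin Δλ · cos φ₂ , cos φ₁ · sin φ₂ − sin φ₁ · cos φ₂ · cos Δλ )
  = atan2(-0.71729, 0.30620) = -66.883° → normalised to [0°, 360°): 293.117°.

293.1°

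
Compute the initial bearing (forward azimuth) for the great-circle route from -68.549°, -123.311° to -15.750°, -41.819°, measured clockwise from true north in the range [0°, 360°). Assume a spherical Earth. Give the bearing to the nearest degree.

88°

Δλ = -41.819 − -123.311 = 81.492°.
θ = atan2( sin Δλ · cos φ₂ , cos φ₁ · sin φ₂ − sin φ₁ · cos φ₂ · cos Δλ )
  = atan2(0.95186, 0.03326) = 87.999° → normalised to [0°, 360°): 87.999°.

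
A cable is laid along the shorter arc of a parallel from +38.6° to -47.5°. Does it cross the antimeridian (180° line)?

No

Signed shortest Δλ = ((-47.5 − 38.6 + 180) mod 360) − 180 = -86.1°.
Going west by 86.1° from +38.6° reaches -47.5° without touching 180°.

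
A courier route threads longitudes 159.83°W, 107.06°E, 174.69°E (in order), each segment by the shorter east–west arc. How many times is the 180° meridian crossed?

1

Leg 1: -159.83° → +107.06°, shortest Δλ = -93.11° (west) — crosses 180°.
Leg 2: +107.06° → +174.69°, shortest Δλ = 67.63° (east) — does not cross 180°.
Total crossings: 1.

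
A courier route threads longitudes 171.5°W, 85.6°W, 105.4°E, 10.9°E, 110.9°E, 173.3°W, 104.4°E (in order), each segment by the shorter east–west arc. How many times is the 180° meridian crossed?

Leg 1: -171.5° → -85.6°, shortest Δλ = 85.9° (east) — does not cross 180°.
Leg 2: -85.6° → +105.4°, shortest Δλ = -169.0° (west) — crosses 180°.
Leg 3: +105.4° → +10.9°, shortest Δλ = -94.5° (west) — does not cross 180°.
Leg 4: +10.9° → +110.9°, shortest Δλ = 100.0° (east) — does not cross 180°.
Leg 5: +110.9° → -173.3°, shortest Δλ = 75.8° (east) — crosses 180°.
Leg 6: -173.3° → +104.4°, shortest Δλ = -82.3° (west) — crosses 180°.
Total crossings: 3.

3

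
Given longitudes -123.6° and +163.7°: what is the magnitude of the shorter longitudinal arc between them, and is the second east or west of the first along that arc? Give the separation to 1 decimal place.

Raw difference: 163.7 − -123.6 = 287.3°.
Normalise into (−180°, 180°]: 287.3° − 360° = -72.7°.
Negative ⇒ the second point lies to the west; separation 72.7°.

72.7° west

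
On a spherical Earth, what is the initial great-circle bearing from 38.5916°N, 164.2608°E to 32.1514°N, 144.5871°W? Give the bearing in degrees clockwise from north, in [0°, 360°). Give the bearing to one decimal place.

82.7°

Δλ = -144.5871 − 164.2608 = -308.8479°; wrapped into (−180°, 180°]: 51.1521°.
θ = atan2( sin Δλ · cos φ₂ , cos φ₁ · sin φ₂ − sin φ₁ · cos φ₂ · cos Δλ )
  = atan2(0.65938, 0.08468) = 82.682° → normalised to [0°, 360°): 82.682°.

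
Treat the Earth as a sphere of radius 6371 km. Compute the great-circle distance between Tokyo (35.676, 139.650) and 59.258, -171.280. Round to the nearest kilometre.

4376 km

Δλ = -171.280 − 139.650 = -310.930°; wrapped into (−180°, 180°]: 49.070°.
Δφ = 59.258 − 35.676 = 23.582°.
a = sin²(Δφ/2) + cos φ₁ · cos φ₂ · sin²(Δλ/2) = 0.113356.
c = 2·atan2(√a, √(1−a)) = 0.68679 rad → d = 6371·c ≈ 4375.52 km.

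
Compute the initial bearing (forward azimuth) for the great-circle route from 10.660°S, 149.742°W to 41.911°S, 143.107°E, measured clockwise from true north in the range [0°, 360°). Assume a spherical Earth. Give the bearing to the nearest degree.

Δλ = 143.107 − -149.742 = 292.849°; wrapped into (−180°, 180°]: -67.151°.
θ = atan2( sin Δλ · cos φ₂ , cos φ₁ · sin φ₂ − sin φ₁ · cos φ₂ · cos Δλ )
  = atan2(-0.68579, -0.60299) = -131.324° → normalised to [0°, 360°): 228.676°.

229°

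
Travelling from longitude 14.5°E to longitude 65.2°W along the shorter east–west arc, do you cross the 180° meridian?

Signed shortest Δλ = ((-65.2 − 14.5 + 180) mod 360) − 180 = -79.7°.
Going west by 79.7° from +14.5° reaches -65.2° without touching 180°.

No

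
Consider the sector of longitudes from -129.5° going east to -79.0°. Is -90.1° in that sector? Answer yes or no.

Yes

Band width going east from -129.5° to -79.0°: ((-79.0 − -129.5) mod 360) = 50.5°.
Offset of -90.1° east of the west edge: ((-90.1 − -129.5) mod 360) = 39.4°.
39.4° ≤ 50.5° ⇒ inside.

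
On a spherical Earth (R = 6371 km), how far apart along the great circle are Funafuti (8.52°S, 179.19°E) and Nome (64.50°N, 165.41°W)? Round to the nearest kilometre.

Δλ = -165.41 − 179.19 = -344.60°; wrapped into (−180°, 180°]: 15.40°.
Δφ = 64.50 − -8.52 = 73.02°.
a = sin²(Δφ/2) + cos φ₁ · cos φ₂ · sin²(Δλ/2) = 0.361624.
c = 2·atan2(√a, √(1−a)) = 1.29038 rad → d = 6371·c ≈ 8221.04 km.

8221 km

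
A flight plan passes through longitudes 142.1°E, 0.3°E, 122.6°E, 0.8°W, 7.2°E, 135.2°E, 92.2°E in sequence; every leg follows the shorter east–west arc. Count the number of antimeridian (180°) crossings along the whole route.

Leg 1: +142.1° → +0.3°, shortest Δλ = -141.8° (west) — does not cross 180°.
Leg 2: +0.3° → +122.6°, shortest Δλ = 122.3° (east) — does not cross 180°.
Leg 3: +122.6° → -0.8°, shortest Δλ = -123.4° (west) — does not cross 180°.
Leg 4: -0.8° → +7.2°, shortest Δλ = 8.0° (east) — does not cross 180°.
Leg 5: +7.2° → +135.2°, shortest Δλ = 128.0° (east) — does not cross 180°.
Leg 6: +135.2° → +92.2°, shortest Δλ = -43.0° (west) — does not cross 180°.
Total crossings: 0.

0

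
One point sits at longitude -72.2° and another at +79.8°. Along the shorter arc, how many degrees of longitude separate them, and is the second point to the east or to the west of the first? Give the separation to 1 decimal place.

152.0° east

Raw difference: 79.8 − -72.2 = 152.0°.
Normalise into (−180°, 180°]: 152.0° stays 152.0°.
Positive ⇒ the second point lies to the east; separation 152.0°.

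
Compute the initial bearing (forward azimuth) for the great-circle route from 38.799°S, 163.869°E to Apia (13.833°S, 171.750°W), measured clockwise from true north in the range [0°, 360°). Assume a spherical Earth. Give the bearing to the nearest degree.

Δλ = -171.750 − 163.869 = -335.619°; wrapped into (−180°, 180°]: 24.381°.
θ = atan2( sin Δλ · cos φ₂ , cos φ₁ · sin φ₂ − sin φ₁ · cos φ₂ · cos Δλ )
  = atan2(0.40083, 0.36782) = 47.459° → normalised to [0°, 360°): 47.459°.

47°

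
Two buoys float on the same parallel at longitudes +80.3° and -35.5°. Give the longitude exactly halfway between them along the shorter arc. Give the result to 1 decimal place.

+22.4°

Signed shortest Δλ from +80.3° to -35.5° is -115.8°.
Midpoint longitude = +80.3° + (-115.8°)/2 = +80.3° − 57.9° = +22.4°.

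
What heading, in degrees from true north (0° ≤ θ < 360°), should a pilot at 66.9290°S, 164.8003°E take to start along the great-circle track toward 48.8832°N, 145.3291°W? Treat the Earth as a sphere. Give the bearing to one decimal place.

36.3°

Δλ = -145.3291 − 164.8003 = -310.1294°; wrapped into (−180°, 180°]: 49.8706°.
θ = atan2( sin Δλ · cos φ₂ , cos φ₁ · sin φ₂ − sin φ₁ · cos φ₂ · cos Δλ )
  = atan2(0.50279, 0.68516) = 36.272° → normalised to [0°, 360°): 36.272°.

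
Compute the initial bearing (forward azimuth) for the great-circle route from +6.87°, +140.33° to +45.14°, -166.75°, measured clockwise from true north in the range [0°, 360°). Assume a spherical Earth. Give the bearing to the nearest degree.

Δλ = -166.75 − 140.33 = -307.08°; wrapped into (−180°, 180°]: 52.92°.
θ = atan2( sin Δλ · cos φ₂ , cos φ₁ · sin φ₂ − sin φ₁ · cos φ₂ · cos Δλ )
  = atan2(0.56275, 0.65287) = 40.760° → normalised to [0°, 360°): 40.760°.

41°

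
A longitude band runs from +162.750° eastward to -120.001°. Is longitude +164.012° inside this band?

Yes

Band width going east from +162.750° to -120.001°: ((-120.001 − 162.750) mod 360) = 77.249°.
Offset of +164.012° east of the west edge: ((164.012 − 162.750) mod 360) = 1.262°.
1.262° ≤ 77.249° ⇒ inside.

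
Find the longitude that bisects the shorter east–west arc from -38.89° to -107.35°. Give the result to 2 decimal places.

-73.12°

Signed shortest Δλ from -38.89° to -107.35° is -68.46°.
Midpoint longitude = -38.89° + (-68.46°)/2 = -38.89° − 34.23° = -73.12°.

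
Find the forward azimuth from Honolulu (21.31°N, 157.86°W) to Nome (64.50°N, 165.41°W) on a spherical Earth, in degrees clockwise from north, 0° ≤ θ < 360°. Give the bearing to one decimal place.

355.3°

Δλ = -165.41 − -157.86 = -7.55°.
θ = atan2( sin Δλ · cos φ₂ , cos φ₁ · sin φ₂ − sin φ₁ · cos φ₂ · cos Δλ )
  = atan2(-0.05657, 0.68578) = -4.715° → normalised to [0°, 360°): 355.285°.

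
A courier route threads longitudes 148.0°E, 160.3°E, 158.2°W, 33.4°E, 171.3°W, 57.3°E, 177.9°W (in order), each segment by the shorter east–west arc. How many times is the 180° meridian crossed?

5

Leg 1: +148.0° → +160.3°, shortest Δλ = 12.3° (east) — does not cross 180°.
Leg 2: +160.3° → -158.2°, shortest Δλ = 41.5° (east) — crosses 180°.
Leg 3: -158.2° → +33.4°, shortest Δλ = -168.4° (west) — crosses 180°.
Leg 4: +33.4° → -171.3°, shortest Δλ = 155.3° (east) — crosses 180°.
Leg 5: -171.3° → +57.3°, shortest Δλ = -131.4° (west) — crosses 180°.
Leg 6: +57.3° → -177.9°, shortest Δλ = 124.8° (east) — crosses 180°.
Total crossings: 5.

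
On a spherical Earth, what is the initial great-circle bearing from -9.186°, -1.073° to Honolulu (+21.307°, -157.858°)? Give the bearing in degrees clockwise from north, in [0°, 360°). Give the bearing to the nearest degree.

Δλ = -157.858 − -1.073 = -156.785°.
θ = atan2( sin Δλ · cos φ₂ , cos φ₁ · sin φ₂ − sin φ₁ · cos φ₂ · cos Δλ )
  = atan2(-0.36724, 0.22202) = -58.844° → normalised to [0°, 360°): 301.156°.

301°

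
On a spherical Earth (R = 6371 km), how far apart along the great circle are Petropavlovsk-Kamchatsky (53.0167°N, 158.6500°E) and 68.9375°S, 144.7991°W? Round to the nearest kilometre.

14319 km

Δλ = -144.7991 − 158.6500 = -303.4491°; wrapped into (−180°, 180°]: 56.5509°.
Δφ = -68.9375 − 53.0167 = -121.9542°.
a = sin²(Δφ/2) + cos φ₁ · cos φ₂ · sin²(Δλ/2) = 0.813136.
c = 2·atan2(√a, √(1−a)) = 2.24756 rad → d = 6371·c ≈ 14319.20 km.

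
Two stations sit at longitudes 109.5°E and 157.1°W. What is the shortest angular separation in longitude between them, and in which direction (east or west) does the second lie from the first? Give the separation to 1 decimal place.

93.4° east

Raw difference: -157.1 − 109.5 = -266.6°.
Normalise into (−180°, 180°]: -266.6° + 360° = 93.4°.
Positive ⇒ the second point lies to the east; separation 93.4°.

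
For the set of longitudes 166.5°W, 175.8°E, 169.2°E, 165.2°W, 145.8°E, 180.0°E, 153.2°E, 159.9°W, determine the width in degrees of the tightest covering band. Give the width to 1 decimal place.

54.3°

Sort the longitudes: -166.5°, -165.2°, -159.9°, +145.8°, +153.2°, +169.2°, +175.8°, +180.0°.
Eastward gaps between consecutive values (wrapping around): 1.3°, 5.3°, 305.7°, 7.4°, 16.0°, 6.6°, 4.2°, 13.5°.
Largest gap = 305.7° ⇒ minimal covering band is its complement: 360° − 305.7° = 54.3°.
Band runs from +145.8° eastward to -159.9°, crossing the antimeridian.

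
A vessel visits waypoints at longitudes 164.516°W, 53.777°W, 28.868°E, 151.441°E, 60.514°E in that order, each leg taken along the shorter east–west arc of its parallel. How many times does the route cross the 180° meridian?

0

Leg 1: -164.516° → -53.777°, shortest Δλ = 110.739° (east) — does not cross 180°.
Leg 2: -53.777° → +28.868°, shortest Δλ = 82.645° (east) — does not cross 180°.
Leg 3: +28.868° → +151.441°, shortest Δλ = 122.573° (east) — does not cross 180°.
Leg 4: +151.441° → +60.514°, shortest Δλ = -90.927° (west) — does not cross 180°.
Total crossings: 0.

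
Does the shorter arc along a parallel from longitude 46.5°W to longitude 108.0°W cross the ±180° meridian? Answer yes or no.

Signed shortest Δλ = ((-108.0 − -46.5 + 180) mod 360) − 180 = -61.5°.
Going west by 61.5° from -46.5° reaches -108.0° without touching 180°.

No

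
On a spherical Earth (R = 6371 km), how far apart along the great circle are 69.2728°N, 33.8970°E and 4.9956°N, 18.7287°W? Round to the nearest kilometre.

8097 km

Δλ = -18.7287 − 33.8970 = -52.6257°.
Δφ = 4.9956 − 69.2728 = -64.2772°.
a = sin²(Δφ/2) + cos φ₁ · cos φ₂ · sin²(Δλ/2) = 0.352269.
c = 2·atan2(√a, √(1−a)) = 1.27086 rad → d = 6371·c ≈ 8096.63 km.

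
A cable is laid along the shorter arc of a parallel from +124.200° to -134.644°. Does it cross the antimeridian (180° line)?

Naïve |-134.644 − 124.200| = 258.844° > 180°, so the shorter arc goes the other way round — across 180°.
Signed shortest Δλ = ((-134.644 − 124.200 + 180) mod 360) − 180 = 101.156°.
Going east by 101.156° from +124.200° passes through 180° before reaching -134.644°.

Yes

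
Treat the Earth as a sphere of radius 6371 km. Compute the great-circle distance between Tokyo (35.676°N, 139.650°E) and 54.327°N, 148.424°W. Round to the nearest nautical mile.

Δλ = -148.424 − 139.650 = -288.074°; wrapped into (−180°, 180°]: 71.926°.
Δφ = 54.327 − 35.676 = 18.651°.
a = sin²(Δφ/2) + cos φ₁ · cos φ₂ · sin²(Δλ/2) = 0.189632.
c = 2·atan2(√a, √(1−a)) = 0.90111 rad → d = 6371·c ≈ 5741.00 km ≈ 3099.89 nmi.

3100 nmi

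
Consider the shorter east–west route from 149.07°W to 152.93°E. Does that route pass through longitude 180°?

Yes

Naïve |152.93 − -149.07| = 302.0° > 180°, so the shorter arc goes the other way round — across 180°.
Signed shortest Δλ = ((152.93 − -149.07 + 180) mod 360) − 180 = -58.0°.
Going west by 58.0° from -149.07° passes through 180° before reaching +152.93°.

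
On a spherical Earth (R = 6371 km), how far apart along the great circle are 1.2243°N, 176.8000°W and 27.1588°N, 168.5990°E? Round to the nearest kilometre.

Δλ = 168.5990 − -176.8000 = 345.3990°; wrapped into (−180°, 180°]: -14.6010°.
Δφ = 27.1588 − 1.2243 = 25.9345°.
a = sin²(Δφ/2) + cos φ₁ · cos φ₂ · sin²(Δλ/2) = 0.064717.
c = 2·atan2(√a, √(1−a)) = 0.51444 rad → d = 6371·c ≈ 3277.52 km.

3278 km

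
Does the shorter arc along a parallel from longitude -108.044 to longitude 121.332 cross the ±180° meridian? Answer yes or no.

Yes

Naïve |121.332 − -108.044| = 229.376° > 180°, so the shorter arc goes the other way round — across 180°.
Signed shortest Δλ = ((121.332 − -108.044 + 180) mod 360) − 180 = -130.624°.
Going west by 130.624° from -108.044° passes through 180° before reaching +121.332°.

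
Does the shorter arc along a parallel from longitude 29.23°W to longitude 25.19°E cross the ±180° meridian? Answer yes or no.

No

Signed shortest Δλ = ((25.19 − -29.23 + 180) mod 360) − 180 = 54.42°.
Going east by 54.42° from -29.23° reaches +25.19° without touching 180°.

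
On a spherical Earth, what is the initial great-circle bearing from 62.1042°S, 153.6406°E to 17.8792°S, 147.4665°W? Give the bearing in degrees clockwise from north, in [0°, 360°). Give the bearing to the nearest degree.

Δλ = -147.4665 − 153.6406 = -301.1071°; wrapped into (−180°, 180°]: 58.8929°.
θ = atan2( sin Δλ · cos φ₂ , cos φ₁ · sin φ₂ − sin φ₁ · cos φ₂ · cos Δλ )
  = atan2(0.81485, 0.29091) = 70.353° → normalised to [0°, 360°): 70.353°.

70°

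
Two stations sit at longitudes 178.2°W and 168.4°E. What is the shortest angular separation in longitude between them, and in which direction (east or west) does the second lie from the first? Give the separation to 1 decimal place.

13.4° west

Raw difference: 168.4 − -178.2 = 346.6°.
Normalise into (−180°, 180°]: 346.6° − 360° = -13.4°.
Negative ⇒ the second point lies to the west; separation 13.4°.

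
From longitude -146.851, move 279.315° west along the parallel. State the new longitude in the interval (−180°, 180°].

-66.166°

Start at -146.851°; shift −279.315° → -426.166°.
-426.166° lies outside (−180°, 180°]; add 360° → -66.166°.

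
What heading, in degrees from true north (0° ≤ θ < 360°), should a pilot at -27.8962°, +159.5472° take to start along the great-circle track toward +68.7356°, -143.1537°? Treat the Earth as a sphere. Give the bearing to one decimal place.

18.4°

Δλ = -143.1537 − 159.5472 = -302.7009°; wrapped into (−180°, 180°]: 57.2991°.
θ = atan2( sin Δλ · cos φ₂ , cos φ₁ · sin φ₂ − sin φ₁ · cos φ₂ · cos Δλ )
  = atan2(0.30519, 0.91530) = 18.440° → normalised to [0°, 360°): 18.440°.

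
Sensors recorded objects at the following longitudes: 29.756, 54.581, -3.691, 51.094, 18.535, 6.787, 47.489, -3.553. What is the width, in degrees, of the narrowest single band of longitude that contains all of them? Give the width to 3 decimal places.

58.272°

Sort the longitudes: -3.691°, -3.553°, +6.787°, +18.535°, +29.756°, +47.489°, +51.094°, +54.581°.
Eastward gaps between consecutive values (wrapping around): 0.138°, 10.340°, 11.748°, 11.221°, 17.733°, 3.605°, 3.487°, 301.728°.
Largest gap = 301.728° ⇒ minimal covering band is its complement: 360° − 301.728° = 58.272°.
Band runs from -3.691° eastward to +54.581°.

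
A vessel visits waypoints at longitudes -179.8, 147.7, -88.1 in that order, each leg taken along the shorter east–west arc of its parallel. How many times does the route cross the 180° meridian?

Leg 1: -179.8° → +147.7°, shortest Δλ = -32.5° (west) — crosses 180°.
Leg 2: +147.7° → -88.1°, shortest Δλ = 124.2° (east) — crosses 180°.
Total crossings: 2.

2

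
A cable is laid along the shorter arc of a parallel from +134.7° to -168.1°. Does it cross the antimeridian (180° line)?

Yes

Naïve |-168.1 − 134.7| = 302.8° > 180°, so the shorter arc goes the other way round — across 180°.
Signed shortest Δλ = ((-168.1 − 134.7 + 180) mod 360) − 180 = 57.2°.
Going east by 57.2° from +134.7° passes through 180° before reaching -168.1°.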